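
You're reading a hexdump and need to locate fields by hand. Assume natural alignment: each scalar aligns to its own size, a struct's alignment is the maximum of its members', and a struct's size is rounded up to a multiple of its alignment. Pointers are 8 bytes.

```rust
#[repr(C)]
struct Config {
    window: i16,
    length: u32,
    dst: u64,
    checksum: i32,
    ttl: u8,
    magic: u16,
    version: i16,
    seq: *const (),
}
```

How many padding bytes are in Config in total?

9

0..2  window  (2B, 2-aligned)
2..4  -- padding (2B)
4..8  length  (4B, 4-aligned)
8..16  dst  (8B, 8-aligned)
16..20  checksum  (4B, 4-aligned)
20..21  ttl  (1B, 1-aligned)
21..22  -- padding (1B)
22..24  magic  (2B, 2-aligned)
24..26  version  (2B, 2-aligned)
26..32  -- padding (6B)
32..40  seq  (8B, 8-aligned)
sizeof = 40, alignof = 8
data bytes 31, size 40 → padding 9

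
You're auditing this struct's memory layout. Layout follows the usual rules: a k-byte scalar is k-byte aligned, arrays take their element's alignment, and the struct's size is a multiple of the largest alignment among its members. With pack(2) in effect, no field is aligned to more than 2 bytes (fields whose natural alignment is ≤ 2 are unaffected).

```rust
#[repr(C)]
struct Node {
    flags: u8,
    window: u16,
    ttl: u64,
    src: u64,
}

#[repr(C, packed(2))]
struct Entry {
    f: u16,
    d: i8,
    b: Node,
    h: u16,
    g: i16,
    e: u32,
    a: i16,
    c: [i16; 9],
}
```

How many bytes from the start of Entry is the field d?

Node: @0: flags [1B, align 1] → 1; +1 pad (align 2); @2: window [2B, align 2] → 4; +4 pad (align 8); @8: ttl [8B, align 8] → 16; @16: src [8B, align 8] → 24; size 24, align 8
@0: f [2B, align 2] → 2
@2: d [1B, align 1] → 3

2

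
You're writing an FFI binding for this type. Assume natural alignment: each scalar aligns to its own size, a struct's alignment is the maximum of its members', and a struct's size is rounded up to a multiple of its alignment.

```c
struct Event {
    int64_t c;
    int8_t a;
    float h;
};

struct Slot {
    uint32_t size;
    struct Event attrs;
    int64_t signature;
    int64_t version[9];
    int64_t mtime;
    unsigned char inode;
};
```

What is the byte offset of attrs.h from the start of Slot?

Event: @0: c [8B, align 8] → 8; @8: a [1B, align 1] → 9; +3 pad (align 4); @12: h [4B, align 4] → 16; size 16, align 8
@0: size [4B, align 4] → 4
+4 pad (align 8)
@8: attrs [16B, align 8] → 24
within Event: h at 12
8 + 12 = 20

20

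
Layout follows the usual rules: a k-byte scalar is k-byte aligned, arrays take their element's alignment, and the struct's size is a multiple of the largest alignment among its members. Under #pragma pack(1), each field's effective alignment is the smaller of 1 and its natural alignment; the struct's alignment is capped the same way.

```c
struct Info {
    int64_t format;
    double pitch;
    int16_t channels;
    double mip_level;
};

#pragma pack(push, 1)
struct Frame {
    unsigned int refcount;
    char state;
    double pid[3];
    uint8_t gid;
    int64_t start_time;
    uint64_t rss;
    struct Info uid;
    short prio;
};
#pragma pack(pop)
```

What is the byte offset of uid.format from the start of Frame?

46

Info: @0: format [8B, align 8] → 8; @8: pitch [8B, align 8] → 16; @16: channels [2B, align 2] → 18; +6 pad (align 8); @24: mip_level [8B, align 8] → 32; size 32, align 8
@0: refcount [4B, align 1] → 4
@4: state [1B, align 1] → 5
@5: pid [24B, align 1] → 29
@29: gid [1B, align 1] → 30
@30: start_time [8B, align 1] → 38
@38: rss [8B, align 1] → 46
@46: uid [32B, align 1] → 78
within Info: format at 0
46 + 0 = 46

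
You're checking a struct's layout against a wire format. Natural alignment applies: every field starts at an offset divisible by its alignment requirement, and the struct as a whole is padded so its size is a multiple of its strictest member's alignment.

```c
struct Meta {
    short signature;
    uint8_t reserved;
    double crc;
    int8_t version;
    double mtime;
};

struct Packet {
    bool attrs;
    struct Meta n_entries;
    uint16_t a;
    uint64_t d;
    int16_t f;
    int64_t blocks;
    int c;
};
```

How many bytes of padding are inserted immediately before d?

6

Meta: 0..2  signature  (2B, 2-aligned); 2..3  reserved  (1B, 1-aligned); 3..8  -- padding (5B); 8..16  crc  (8B, 8-aligned); 16..17  version  (1B, 1-aligned); 17..24  -- padding (7B); 24..32  mtime  (8B, 8-aligned); sizeof = 32, alignof = 8
0..1  attrs  (1B, 1-aligned)
1..8  -- padding (7B)
8..40  n_entries  (32B, 8-aligned)
40..42  a  (2B, 2-aligned)
42..48  -- padding (6B)
48..56  d  (8B, 8-aligned)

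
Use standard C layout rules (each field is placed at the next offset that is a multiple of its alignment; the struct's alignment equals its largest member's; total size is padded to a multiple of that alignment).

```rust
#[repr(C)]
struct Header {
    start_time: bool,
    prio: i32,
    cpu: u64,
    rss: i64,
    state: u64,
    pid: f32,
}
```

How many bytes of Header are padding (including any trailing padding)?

@0: start_time [1B, align 1] → 1
+3 pad (align 4)
@4: prio [4B, align 4] → 8
@8: cpu [8B, align 8] → 16
@16: rss [8B, align 8] → 24
@24: state [8B, align 8] → 32
@32: pid [4B, align 4] → 36
+4 tail pad (align 8)
size 40, align 8
data bytes 33, size 40 → padding 7

7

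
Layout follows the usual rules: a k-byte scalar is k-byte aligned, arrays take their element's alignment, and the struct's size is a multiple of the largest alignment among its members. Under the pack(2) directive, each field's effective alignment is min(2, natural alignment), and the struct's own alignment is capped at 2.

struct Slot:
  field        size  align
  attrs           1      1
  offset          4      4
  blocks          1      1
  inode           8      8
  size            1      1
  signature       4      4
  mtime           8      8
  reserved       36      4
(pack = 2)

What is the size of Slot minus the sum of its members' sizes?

3

@0: attrs [1B, align 1] → 1
+1 pad (align 2)
@2: offset [4B, align 2] → 6
@6: blocks [1B, align 1] → 7
+1 pad (align 2)
@8: inode [8B, align 2] → 16
@16: size [1B, align 1] → 17
+1 pad (align 2)
@18: signature [4B, align 2] → 22
@22: mtime [8B, align 2] → 30
@30: reserved [36B, align 2] → 66
size 66, align 2
data bytes 63, size 66 → padding 3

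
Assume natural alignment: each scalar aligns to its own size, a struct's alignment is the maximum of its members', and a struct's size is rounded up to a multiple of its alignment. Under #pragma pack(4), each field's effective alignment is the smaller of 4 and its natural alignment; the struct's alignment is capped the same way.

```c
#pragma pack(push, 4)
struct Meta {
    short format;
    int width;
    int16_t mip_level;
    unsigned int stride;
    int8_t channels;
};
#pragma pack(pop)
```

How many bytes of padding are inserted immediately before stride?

2

@0: format [2B, align 2] → 2
+2 pad (align 4)
@4: width [4B, align 4] → 8
@8: mip_level [2B, align 2] → 10
+2 pad (align 4)
@12: stride [4B, align 4] → 16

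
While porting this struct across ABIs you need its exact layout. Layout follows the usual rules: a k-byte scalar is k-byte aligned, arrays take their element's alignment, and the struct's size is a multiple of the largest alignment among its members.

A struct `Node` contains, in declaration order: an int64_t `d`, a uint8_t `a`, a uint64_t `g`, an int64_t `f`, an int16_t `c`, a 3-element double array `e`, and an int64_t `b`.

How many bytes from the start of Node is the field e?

@0: d [8B, align 8] → 8
@8: a [1B, align 1] → 9
+7 pad (align 8)
@16: g [8B, align 8] → 24
@24: f [8B, align 8] → 32
@32: c [2B, align 2] → 34
+6 pad (align 8)
@40: e [24B, align 8] → 64

40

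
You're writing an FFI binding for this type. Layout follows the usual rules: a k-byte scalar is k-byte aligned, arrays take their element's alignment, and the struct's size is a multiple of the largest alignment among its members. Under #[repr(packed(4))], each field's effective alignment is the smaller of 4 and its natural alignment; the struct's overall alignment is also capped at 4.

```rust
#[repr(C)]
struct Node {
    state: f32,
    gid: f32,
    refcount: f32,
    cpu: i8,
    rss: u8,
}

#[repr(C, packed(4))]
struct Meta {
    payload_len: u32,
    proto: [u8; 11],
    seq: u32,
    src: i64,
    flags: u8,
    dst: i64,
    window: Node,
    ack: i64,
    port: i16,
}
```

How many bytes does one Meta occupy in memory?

Node: state at 0 (size 4, align 4) → ends 4; gid at 4 (size 4, align 4) → ends 8; refcount at 8 (size 4, align 4) → ends 12; cpu at 12 (size 1, align 1) → ends 13; rss at 13 (size 1, align 1) → ends 14; tail pad 2 to reach multiple of 4; total 16 bytes, alignment 4
payload_len at 0 (size 4, align 4) → ends 4
proto at 4 (size 11, align 1) → ends 15
pad 1 to align 4 for seq
seq at 16 (size 4, align 4) → ends 20
src at 20 (size 8, align 4) → ends 28
flags at 28 (size 1, align 1) → ends 29
pad 3 to align 4 for dst
dst at 32 (size 8, align 4) → ends 40
window at 40 (size 16, align 4) → ends 56
ack at 56 (size 8, align 4) → ends 64
port at 64 (size 2, align 2) → ends 66
tail pad 2 to reach multiple of 4
total 68 bytes, alignment 4

68 bytes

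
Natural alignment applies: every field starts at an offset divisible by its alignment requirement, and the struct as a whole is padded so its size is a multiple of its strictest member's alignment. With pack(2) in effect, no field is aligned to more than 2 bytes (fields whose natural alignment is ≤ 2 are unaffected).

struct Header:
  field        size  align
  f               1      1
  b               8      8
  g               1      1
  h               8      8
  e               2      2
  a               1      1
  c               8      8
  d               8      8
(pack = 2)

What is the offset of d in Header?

f at 0 (size 1, align 1) → ends 1
pad 1 to align 2 for b
b at 2 (size 8, align 2) → ends 10
g at 10 (size 1, align 1) → ends 11
pad 1 to align 2 for h
h at 12 (size 8, align 2) → ends 20
e at 20 (size 2, align 2) → ends 22
a at 22 (size 1, align 1) → ends 23
pad 1 to align 2 for c
c at 24 (size 8, align 2) → ends 32
d at 32 (size 8, align 2) → ends 40

32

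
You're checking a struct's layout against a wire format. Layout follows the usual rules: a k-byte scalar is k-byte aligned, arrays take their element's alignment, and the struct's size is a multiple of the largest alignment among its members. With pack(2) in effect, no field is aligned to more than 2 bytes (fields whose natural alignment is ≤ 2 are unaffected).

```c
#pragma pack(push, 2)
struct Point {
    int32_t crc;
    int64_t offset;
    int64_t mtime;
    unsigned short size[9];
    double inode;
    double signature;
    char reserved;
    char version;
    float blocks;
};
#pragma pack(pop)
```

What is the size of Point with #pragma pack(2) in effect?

0..4  crc  (4B, 2-aligned)
4..12  offset  (8B, 2-aligned)
12..20  mtime  (8B, 2-aligned)
20..38  size  (18B, 2-aligned)
38..46  inode  (8B, 2-aligned)
46..54  signature  (8B, 2-aligned)
54..55  reserved  (1B, 1-aligned)
55..56  version  (1B, 1-aligned)
56..60  blocks  (4B, 2-aligned)
sizeof = 60, alignof = 2

60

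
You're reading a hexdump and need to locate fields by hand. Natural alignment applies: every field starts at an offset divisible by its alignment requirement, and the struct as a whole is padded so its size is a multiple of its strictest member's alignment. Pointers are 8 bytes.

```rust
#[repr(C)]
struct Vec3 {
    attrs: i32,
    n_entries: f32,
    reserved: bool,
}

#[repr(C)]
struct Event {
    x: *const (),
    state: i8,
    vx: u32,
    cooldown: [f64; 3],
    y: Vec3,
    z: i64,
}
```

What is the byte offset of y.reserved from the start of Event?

Vec3: @0: attrs [4B, align 4] → 4; @4: n_entries [4B, align 4] → 8; @8: reserved [1B, align 1] → 9; +3 tail pad (align 4); size 12, align 4
@0: x [8B, align 8] → 8
@8: state [1B, align 1] → 9
+3 pad (align 4)
@12: vx [4B, align 4] → 16
@16: cooldown [24B, align 8] → 40
@40: y [12B, align 4] → 52
within Vec3: reserved at 8
40 + 8 = 48

48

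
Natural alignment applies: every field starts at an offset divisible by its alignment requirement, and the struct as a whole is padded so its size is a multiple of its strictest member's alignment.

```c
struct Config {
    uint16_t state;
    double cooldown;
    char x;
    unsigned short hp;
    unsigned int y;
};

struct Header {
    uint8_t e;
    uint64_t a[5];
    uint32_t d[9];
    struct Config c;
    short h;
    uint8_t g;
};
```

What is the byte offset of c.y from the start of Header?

Config: @0: state [2B, align 2] → 2; +6 pad (align 8); @8: cooldown [8B, align 8] → 16; @16: x [1B, align 1] → 17; +1 pad (align 2); @18: hp [2B, align 2] → 20; @20: y [4B, align 4] → 24; size 24, align 8
@0: e [1B, align 1] → 1
+7 pad (align 8)
@8: a [40B, align 8] → 48
@48: d [36B, align 4] → 84
+4 pad (align 8)
@88: c [24B, align 8] → 112
within Config: y at 20
88 + 20 = 108

108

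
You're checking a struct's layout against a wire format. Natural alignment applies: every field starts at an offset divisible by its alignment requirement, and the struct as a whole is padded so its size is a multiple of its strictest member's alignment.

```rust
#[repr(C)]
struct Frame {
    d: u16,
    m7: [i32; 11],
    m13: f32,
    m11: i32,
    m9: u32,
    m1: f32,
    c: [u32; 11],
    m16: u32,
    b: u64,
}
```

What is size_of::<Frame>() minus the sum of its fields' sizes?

@0: d [2B, align 2] → 2
+2 pad (align 4)
@4: m7 [44B, align 4] → 48
@48: m13 [4B, align 4] → 52
@52: m11 [4B, align 4] → 56
@56: m9 [4B, align 4] → 60
@60: m1 [4B, align 4] → 64
@64: c [44B, align 4] → 108
@108: m16 [4B, align 4] → 112
@112: b [8B, align 8] → 120
size 120, align 8
data bytes 118, size 120 → padding 2

2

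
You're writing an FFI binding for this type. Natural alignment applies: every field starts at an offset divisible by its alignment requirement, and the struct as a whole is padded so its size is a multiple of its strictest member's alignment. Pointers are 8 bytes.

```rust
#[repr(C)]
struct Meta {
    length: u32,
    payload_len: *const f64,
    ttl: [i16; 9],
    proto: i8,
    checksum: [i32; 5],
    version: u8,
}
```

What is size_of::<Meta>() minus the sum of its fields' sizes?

0..4  length  (4B, 4-aligned)
4..8  -- padding (4B)
8..16  payload_len  (8B, 8-aligned)
16..34  ttl  (18B, 2-aligned)
34..35  proto  (1B, 1-aligned)
35..36  -- padding (1B)
36..56  checksum  (20B, 4-aligned)
56..57  version  (1B, 1-aligned)
57..64  -- tail padding (7B)
sizeof = 64, alignof = 8
data bytes 52, size 64 → padding 12

12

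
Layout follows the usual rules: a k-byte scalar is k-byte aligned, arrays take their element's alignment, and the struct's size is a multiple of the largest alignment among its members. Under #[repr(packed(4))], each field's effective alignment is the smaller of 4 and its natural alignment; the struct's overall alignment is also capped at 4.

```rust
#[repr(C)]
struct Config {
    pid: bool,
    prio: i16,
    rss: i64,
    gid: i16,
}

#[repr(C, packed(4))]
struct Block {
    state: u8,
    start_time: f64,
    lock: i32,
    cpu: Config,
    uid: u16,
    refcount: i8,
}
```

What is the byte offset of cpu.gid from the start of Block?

Config: 0..1  pid  (1B, 1-aligned); 1..2  -- padding (1B); 2..4  prio  (2B, 2-aligned); 4..8  -- padding (4B); 8..16  rss  (8B, 8-aligned); 16..18  gid  (2B, 2-aligned); 18..24  -- tail padding (6B); sizeof = 24, alignof = 8
0..1  state  (1B, 1-aligned)
1..4  -- padding (3B)
4..12  start_time  (8B, 4-aligned)
12..16  lock  (4B, 4-aligned)
16..40  cpu  (24B, 4-aligned)
within Config: gid at 16
16 + 16 = 32

32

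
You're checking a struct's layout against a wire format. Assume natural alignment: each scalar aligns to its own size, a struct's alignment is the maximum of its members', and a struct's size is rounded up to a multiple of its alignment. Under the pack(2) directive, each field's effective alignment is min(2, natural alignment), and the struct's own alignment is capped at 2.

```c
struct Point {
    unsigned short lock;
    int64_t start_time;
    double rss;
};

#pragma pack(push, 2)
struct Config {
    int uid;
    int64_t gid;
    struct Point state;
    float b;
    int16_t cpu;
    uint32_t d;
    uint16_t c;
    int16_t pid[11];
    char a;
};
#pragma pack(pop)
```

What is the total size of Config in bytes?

72 bytes

Point: 0..2  lock  (2B, 2-aligned); 2..8  -- padding (6B); 8..16  start_time  (8B, 8-aligned); 16..24  rss  (8B, 8-aligned); sizeof = 24, alignof = 8
0..4  uid  (4B, 2-aligned)
4..12  gid  (8B, 2-aligned)
12..36  state  (24B, 2-aligned)
36..40  b  (4B, 2-aligned)
40..42  cpu  (2B, 2-aligned)
42..46  d  (4B, 2-aligned)
46..48  c  (2B, 2-aligned)
48..70  pid  (22B, 2-aligned)
70..71  a  (1B, 1-aligned)
71..72  -- tail padding (1B)
sizeof = 72, alignof = 2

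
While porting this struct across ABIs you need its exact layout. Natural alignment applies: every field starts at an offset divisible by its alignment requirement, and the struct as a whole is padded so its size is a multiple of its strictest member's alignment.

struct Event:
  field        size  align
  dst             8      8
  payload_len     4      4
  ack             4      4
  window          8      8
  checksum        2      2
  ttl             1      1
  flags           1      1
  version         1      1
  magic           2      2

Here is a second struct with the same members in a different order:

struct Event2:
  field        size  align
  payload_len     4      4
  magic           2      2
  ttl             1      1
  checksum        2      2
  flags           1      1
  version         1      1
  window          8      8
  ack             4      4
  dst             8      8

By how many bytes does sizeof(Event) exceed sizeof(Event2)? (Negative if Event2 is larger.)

-8

@0: dst [8B, align 8] → 8
@8: payload_len [4B, align 4] → 12
@12: ack [4B, align 4] → 16
@16: window [8B, align 8] → 24
@24: checksum [2B, align 2] → 26
@26: ttl [1B, align 1] → 27
@27: flags [1B, align 1] → 28
@28: version [1B, align 1] → 29
+1 pad (align 2)
@30: magic [2B, align 2] → 32
size 32, align 8
— Event2 —
@0: payload_len [4B, align 4] → 4
@4: magic [2B, align 2] → 6
@6: ttl [1B, align 1] → 7
+1 pad (align 2)
@8: checksum [2B, align 2] → 10
@10: flags [1B, align 1] → 11
@11: version [1B, align 1] → 12
+4 pad (align 8)
@16: window [8B, align 8] → 24
@24: ack [4B, align 4] → 28
+4 pad (align 8)
@32: dst [8B, align 8] → 40
size 40, align 8
32 − 40 = -8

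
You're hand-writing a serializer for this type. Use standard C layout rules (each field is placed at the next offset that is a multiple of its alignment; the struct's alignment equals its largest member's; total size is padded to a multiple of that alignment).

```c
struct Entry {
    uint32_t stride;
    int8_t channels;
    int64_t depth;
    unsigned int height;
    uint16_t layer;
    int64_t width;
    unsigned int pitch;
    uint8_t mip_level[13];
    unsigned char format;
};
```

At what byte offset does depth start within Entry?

8

stride at 0 (size 4, align 4) → ends 4
channels at 4 (size 1, align 1) → ends 5
pad 3 to align 8 for depth
depth at 8 (size 8, align 8) → ends 16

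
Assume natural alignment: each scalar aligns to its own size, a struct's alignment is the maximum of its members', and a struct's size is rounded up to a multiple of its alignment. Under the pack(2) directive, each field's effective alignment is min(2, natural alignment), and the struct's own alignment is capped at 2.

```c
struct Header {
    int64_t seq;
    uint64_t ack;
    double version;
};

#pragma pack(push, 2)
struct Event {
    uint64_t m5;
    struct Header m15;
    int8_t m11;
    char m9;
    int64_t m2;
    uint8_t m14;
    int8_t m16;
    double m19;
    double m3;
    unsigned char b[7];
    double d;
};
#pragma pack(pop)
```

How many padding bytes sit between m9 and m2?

0

Header: 0..8  seq  (8B, 8-aligned); 8..16  ack  (8B, 8-aligned); 16..24  version  (8B, 8-aligned); sizeof = 24, alignof = 8
0..8  m5  (8B, 2-aligned)
8..32  m15  (24B, 2-aligned)
32..33  m11  (1B, 1-aligned)
33..34  m9  (1B, 1-aligned)
34..42  m2  (8B, 2-aligned)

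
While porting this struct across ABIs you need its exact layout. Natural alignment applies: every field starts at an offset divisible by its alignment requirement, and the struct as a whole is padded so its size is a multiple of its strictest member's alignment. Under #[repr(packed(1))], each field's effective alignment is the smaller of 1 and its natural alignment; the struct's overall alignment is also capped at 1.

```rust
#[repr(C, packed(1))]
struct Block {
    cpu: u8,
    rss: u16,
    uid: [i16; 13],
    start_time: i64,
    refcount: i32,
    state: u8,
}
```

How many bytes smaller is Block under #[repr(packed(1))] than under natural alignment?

6

natural layout:
  cpu at 0 (size 1, align 1) → ends 1
  pad 1 to align 2 for rss
  rss at 2 (size 2, align 2) → ends 4
  uid at 4 (size 26, align 2) → ends 30
  pad 2 to align 8 for start_time
  start_time at 32 (size 8, align 8) → ends 40
  refcount at 40 (size 4, align 4) → ends 44
  state at 44 (size 1, align 1) → ends 45
  tail pad 3 to reach multiple of 8
  total 48 bytes, alignment 8
packed(1) layout:
  cpu at 0 (size 1, align 1) → ends 1
  rss at 1 (size 2, align 1) → ends 3
  uid at 3 (size 26, align 1) → ends 29
  start_time at 29 (size 8, align 1) → ends 37
  refcount at 37 (size 4, align 1) → ends 41
  state at 41 (size 1, align 1) → ends 42
  total 42 bytes, alignment 1
48 − 42 = 6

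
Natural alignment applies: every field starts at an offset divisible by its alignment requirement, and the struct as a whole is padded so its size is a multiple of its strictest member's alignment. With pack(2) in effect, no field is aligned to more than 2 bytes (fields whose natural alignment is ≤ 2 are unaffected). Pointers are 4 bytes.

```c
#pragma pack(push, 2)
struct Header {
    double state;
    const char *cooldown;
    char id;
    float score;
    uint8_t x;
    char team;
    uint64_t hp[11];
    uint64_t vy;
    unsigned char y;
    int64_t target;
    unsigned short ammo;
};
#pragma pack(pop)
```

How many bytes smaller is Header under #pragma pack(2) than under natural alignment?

natural layout:
  state at 0 (size 8, align 8) → ends 8
  cooldown at 8 (size 4, align 4) → ends 12
  id at 12 (size 1, align 1) → ends 13
  pad 3 to align 4 for score
  score at 16 (size 4, align 4) → ends 20
  x at 20 (size 1, align 1) → ends 21
  team at 21 (size 1, align 1) → ends 22
  pad 2 to align 8 for hp
  hp at 24 (size 88, align 8) → ends 112
  vy at 112 (size 8, align 8) → ends 120
  y at 120 (size 1, align 1) → ends 121
  pad 7 to align 8 for target
  target at 128 (size 8, align 8) → ends 136
  ammo at 136 (size 2, align 2) → ends 138
  tail pad 6 to reach multiple of 8
  total 144 bytes, alignment 8
packed(2) layout:
  state at 0 (size 8, align 2) → ends 8
  cooldown at 8 (size 4, align 2) → ends 12
  id at 12 (size 1, align 1) → ends 13
  pad 1 to align 2 for score
  score at 14 (size 4, align 2) → ends 18
  x at 18 (size 1, align 1) → ends 19
  team at 19 (size 1, align 1) → ends 20
  hp at 20 (size 88, align 2) → ends 108
  vy at 108 (size 8, align 2) → ends 116
  y at 116 (size 1, align 1) → ends 117
  pad 1 to align 2 for target
  target at 118 (size 8, align 2) → ends 126
  ammo at 126 (size 2, align 2) → ends 128
  total 128 bytes, alignment 2
144 − 128 = 16

16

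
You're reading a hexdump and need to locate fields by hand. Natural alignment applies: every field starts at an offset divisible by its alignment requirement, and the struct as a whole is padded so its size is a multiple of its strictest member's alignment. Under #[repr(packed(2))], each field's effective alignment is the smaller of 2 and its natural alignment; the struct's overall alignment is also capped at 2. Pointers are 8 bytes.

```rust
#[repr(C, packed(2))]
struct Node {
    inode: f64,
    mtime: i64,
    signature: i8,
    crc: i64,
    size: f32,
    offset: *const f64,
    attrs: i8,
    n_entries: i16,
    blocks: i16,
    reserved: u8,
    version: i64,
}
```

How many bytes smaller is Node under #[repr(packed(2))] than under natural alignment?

natural layout:
  inode at 0 (size 8, align 8) → ends 8
  mtime at 8 (size 8, align 8) → ends 16
  signature at 16 (size 1, align 1) → ends 17
  pad 7 to align 8 for crc
  crc at 24 (size 8, align 8) → ends 32
  size at 32 (size 4, align 4) → ends 36
  pad 4 to align 8 for offset
  offset at 40 (size 8, align 8) → ends 48
  attrs at 48 (size 1, align 1) → ends 49
  pad 1 to align 2 for n_entries
  n_entries at 50 (size 2, align 2) → ends 52
  blocks at 52 (size 2, align 2) → ends 54
  reserved at 54 (size 1, align 1) → ends 55
  pad 1 to align 8 for version
  version at 56 (size 8, align 8) → ends 64
  total 64 bytes, alignment 8
packed(2) layout:
  inode at 0 (size 8, align 2) → ends 8
  mtime at 8 (size 8, align 2) → ends 16
  signature at 16 (size 1, align 1) → ends 17
  pad 1 to align 2 for crc
  crc at 18 (size 8, align 2) → ends 26
  size at 26 (size 4, align 2) → ends 30
  offset at 30 (size 8, align 2) → ends 38
  attrs at 38 (size 1, align 1) → ends 39
  pad 1 to align 2 for n_entries
  n_entries at 40 (size 2, align 2) → ends 42
  blocks at 42 (size 2, align 2) → ends 44
  reserved at 44 (size 1, align 1) → ends 45
  pad 1 to align 2 for version
  version at 46 (size 8, align 2) → ends 54
  total 54 bytes, alignment 2
64 − 54 = 10

10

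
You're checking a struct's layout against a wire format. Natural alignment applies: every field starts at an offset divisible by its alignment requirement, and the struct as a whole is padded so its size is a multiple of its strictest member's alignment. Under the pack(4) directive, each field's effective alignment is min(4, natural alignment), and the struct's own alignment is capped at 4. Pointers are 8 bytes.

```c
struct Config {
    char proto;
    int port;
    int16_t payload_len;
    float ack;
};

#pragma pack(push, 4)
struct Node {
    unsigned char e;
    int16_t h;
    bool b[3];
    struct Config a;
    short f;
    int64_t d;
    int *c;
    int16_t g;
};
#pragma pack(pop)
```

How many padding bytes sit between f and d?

2

Config: 0..1  proto  (1B, 1-aligned); 1..4  -- padding (3B); 4..8  port  (4B, 4-aligned); 8..10  payload_len  (2B, 2-aligned); 10..12  -- padding (2B); 12..16  ack  (4B, 4-aligned); sizeof = 16, alignof = 4
0..1  e  (1B, 1-aligned)
1..2  -- padding (1B)
2..4  h  (2B, 2-aligned)
4..7  b  (3B, 1-aligned)
7..8  -- padding (1B)
8..24  a  (16B, 4-aligned)
24..26  f  (2B, 2-aligned)
26..28  -- padding (2B)
28..36  d  (8B, 4-aligned)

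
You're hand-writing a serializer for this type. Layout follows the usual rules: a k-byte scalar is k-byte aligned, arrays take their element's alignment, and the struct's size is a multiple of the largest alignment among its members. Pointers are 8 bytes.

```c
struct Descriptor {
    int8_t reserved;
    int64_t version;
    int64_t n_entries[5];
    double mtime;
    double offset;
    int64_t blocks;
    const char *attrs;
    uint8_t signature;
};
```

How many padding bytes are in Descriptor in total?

@0: reserved [1B, align 1] → 1
+7 pad (align 8)
@8: version [8B, align 8] → 16
@16: n_entries [40B, align 8] → 56
@56: mtime [8B, align 8] → 64
@64: offset [8B, align 8] → 72
@72: blocks [8B, align 8] → 80
@80: attrs [8B, align 8] → 88
@88: signature [1B, align 1] → 89
+7 tail pad (align 8)
size 96, align 8
data bytes 82, size 96 → padding 14

14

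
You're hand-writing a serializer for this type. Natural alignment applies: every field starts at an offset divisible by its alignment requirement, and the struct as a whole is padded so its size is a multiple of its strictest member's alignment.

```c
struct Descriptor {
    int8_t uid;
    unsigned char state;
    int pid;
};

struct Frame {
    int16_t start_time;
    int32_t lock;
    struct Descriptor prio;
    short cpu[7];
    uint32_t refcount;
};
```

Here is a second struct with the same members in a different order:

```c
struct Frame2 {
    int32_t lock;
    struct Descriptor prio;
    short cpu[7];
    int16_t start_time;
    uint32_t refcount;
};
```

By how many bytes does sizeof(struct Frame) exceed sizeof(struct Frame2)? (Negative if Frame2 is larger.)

Descriptor: @0: uid [1B, align 1] → 1; @1: state [1B, align 1] → 2; +2 pad (align 4); @4: pid [4B, align 4] → 8; size 8, align 4
@0: start_time [2B, align 2] → 2
+2 pad (align 4)
@4: lock [4B, align 4] → 8
@8: prio [8B, align 4] → 16
@16: cpu [14B, align 2] → 30
+2 pad (align 4)
@32: refcount [4B, align 4] → 36
size 36, align 4
— Frame2 —
@0: lock [4B, align 4] → 4
@4: prio [8B, align 4] → 12
@12: cpu [14B, align 2] → 26
@26: start_time [2B, align 2] → 28
@28: refcount [4B, align 4] → 32
size 32, align 4
36 − 32 = 4

4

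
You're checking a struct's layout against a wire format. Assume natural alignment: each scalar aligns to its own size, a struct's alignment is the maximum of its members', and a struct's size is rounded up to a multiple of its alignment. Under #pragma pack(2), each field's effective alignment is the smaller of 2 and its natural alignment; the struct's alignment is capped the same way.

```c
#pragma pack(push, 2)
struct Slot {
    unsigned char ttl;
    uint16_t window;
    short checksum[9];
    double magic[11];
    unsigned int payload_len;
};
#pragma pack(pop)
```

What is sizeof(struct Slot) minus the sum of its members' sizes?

1

@0: ttl [1B, align 1] → 1
+1 pad (align 2)
@2: window [2B, align 2] → 4
@4: checksum [18B, align 2] → 22
@22: magic [88B, align 2] → 110
@110: payload_len [4B, align 2] → 114
size 114, align 2
data bytes 113, size 114 → padding 1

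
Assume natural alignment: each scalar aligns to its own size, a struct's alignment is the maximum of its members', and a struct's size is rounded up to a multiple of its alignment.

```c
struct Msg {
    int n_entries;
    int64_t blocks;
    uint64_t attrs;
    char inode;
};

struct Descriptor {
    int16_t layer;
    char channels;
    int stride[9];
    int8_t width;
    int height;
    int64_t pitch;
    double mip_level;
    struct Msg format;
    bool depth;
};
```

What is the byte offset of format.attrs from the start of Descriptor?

80

Msg: @0: n_entries [4B, align 4] → 4; +4 pad (align 8); @8: blocks [8B, align 8] → 16; @16: attrs [8B, align 8] → 24; @24: inode [1B, align 1] → 25; +7 tail pad (align 8); size 32, align 8
@0: layer [2B, align 2] → 2
@2: channels [1B, align 1] → 3
+1 pad (align 4)
@4: stride [36B, align 4] → 40
@40: width [1B, align 1] → 41
+3 pad (align 4)
@44: height [4B, align 4] → 48
@48: pitch [8B, align 8] → 56
@56: mip_level [8B, align 8] → 64
@64: format [32B, align 8] → 96
within Msg: attrs at 16
64 + 16 = 80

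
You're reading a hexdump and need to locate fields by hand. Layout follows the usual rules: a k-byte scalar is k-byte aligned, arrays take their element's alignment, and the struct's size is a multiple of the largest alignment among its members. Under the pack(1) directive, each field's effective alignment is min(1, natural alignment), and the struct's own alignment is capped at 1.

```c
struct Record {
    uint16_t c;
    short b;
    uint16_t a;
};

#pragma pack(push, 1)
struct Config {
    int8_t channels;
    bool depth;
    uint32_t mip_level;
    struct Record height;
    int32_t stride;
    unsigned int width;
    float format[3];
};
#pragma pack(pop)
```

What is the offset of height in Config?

Record: 0..2  c  (2B, 2-aligned); 2..4  b  (2B, 2-aligned); 4..6  a  (2B, 2-aligned); sizeof = 6, alignof = 2
0..1  channels  (1B, 1-aligned)
1..2  depth  (1B, 1-aligned)
2..6  mip_level  (4B, 1-aligned)
6..12  height  (6B, 1-aligned)

6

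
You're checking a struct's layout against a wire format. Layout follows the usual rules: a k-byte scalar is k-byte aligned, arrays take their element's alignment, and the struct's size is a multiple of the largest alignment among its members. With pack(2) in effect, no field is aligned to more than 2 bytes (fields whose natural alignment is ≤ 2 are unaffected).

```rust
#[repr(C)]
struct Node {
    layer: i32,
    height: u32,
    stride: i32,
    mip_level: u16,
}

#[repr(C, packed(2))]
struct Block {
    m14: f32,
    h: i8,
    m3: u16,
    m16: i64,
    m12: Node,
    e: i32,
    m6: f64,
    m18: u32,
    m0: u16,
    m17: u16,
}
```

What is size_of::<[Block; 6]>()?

312

Node: layer at 0 (size 4, align 4) → ends 4; height at 4 (size 4, align 4) → ends 8; stride at 8 (size 4, align 4) → ends 12; mip_level at 12 (size 2, align 2) → ends 14; tail pad 2 to reach multiple of 4; total 16 bytes, alignment 4
m14 at 0 (size 4, align 2) → ends 4
h at 4 (size 1, align 1) → ends 5
pad 1 to align 2 for m3
m3 at 6 (size 2, align 2) → ends 8
m16 at 8 (size 8, align 2) → ends 16
m12 at 16 (size 16, align 2) → ends 32
e at 32 (size 4, align 2) → ends 36
m6 at 36 (size 8, align 2) → ends 44
m18 at 44 (size 4, align 2) → ends 48
m0 at 48 (size 2, align 2) → ends 50
m17 at 50 (size 2, align 2) → ends 52
total 52 bytes, alignment 2
array of 6: 6 × 52 = 312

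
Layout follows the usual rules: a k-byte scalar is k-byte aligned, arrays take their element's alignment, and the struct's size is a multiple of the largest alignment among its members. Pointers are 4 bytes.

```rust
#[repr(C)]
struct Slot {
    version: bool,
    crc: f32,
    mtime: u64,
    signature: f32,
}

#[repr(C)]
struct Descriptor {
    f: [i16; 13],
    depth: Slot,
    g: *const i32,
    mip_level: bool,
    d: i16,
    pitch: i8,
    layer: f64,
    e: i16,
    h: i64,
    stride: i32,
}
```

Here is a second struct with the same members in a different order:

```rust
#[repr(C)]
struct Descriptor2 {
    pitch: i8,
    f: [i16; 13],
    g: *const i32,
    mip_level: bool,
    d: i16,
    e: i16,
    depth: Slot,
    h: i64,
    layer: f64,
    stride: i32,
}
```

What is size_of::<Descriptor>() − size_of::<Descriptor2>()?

Slot: version at 0 (size 1, align 1) → ends 1; pad 3 to align 4 for crc; crc at 4 (size 4, align 4) → ends 8; mtime at 8 (size 8, align 8) → ends 16; signature at 16 (size 4, align 4) → ends 20; tail pad 4 to reach multiple of 8; total 24 bytes, alignment 8
f at 0 (size 26, align 2) → ends 26
pad 6 to align 8 for depth
depth at 32 (size 24, align 8) → ends 56
g at 56 (size 4, align 4) → ends 60
mip_level at 60 (size 1, align 1) → ends 61
pad 1 to align 2 for d
d at 62 (size 2, align 2) → ends 64
pitch at 64 (size 1, align 1) → ends 65
pad 7 to align 8 for layer
layer at 72 (size 8, align 8) → ends 80
e at 80 (size 2, align 2) → ends 82
pad 6 to align 8 for h
h at 88 (size 8, align 8) → ends 96
stride at 96 (size 4, align 4) → ends 100
tail pad 4 to reach multiple of 8
total 104 bytes, alignment 8
— Descriptor2 —
pitch at 0 (size 1, align 1) → ends 1
pad 1 to align 2 for f
f at 2 (size 26, align 2) → ends 28
g at 28 (size 4, align 4) → ends 32
mip_level at 32 (size 1, align 1) → ends 33
pad 1 to align 2 for d
d at 34 (size 2, align 2) → ends 36
e at 36 (size 2, align 2) → ends 38
pad 2 to align 8 for depth
depth at 40 (size 24, align 8) → ends 64
h at 64 (size 8, align 8) → ends 72
layer at 72 (size 8, align 8) → ends 80
stride at 80 (size 4, align 4) → ends 84
tail pad 4 to reach multiple of 8
total 88 bytes, alignment 8
104 − 88 = 16

16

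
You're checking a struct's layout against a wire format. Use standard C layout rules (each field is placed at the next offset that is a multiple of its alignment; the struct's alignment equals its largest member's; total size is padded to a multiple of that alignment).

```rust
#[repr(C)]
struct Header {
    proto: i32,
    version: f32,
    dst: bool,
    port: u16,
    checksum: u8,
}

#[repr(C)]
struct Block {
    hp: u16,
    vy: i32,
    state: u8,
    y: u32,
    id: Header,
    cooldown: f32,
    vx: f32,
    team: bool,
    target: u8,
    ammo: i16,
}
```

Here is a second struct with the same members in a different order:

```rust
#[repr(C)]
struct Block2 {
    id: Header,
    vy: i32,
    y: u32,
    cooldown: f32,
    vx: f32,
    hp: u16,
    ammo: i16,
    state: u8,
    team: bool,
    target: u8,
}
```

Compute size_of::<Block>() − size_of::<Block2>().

4

Header: proto at 0 (size 4, align 4) → ends 4; version at 4 (size 4, align 4) → ends 8; dst at 8 (size 1, align 1) → ends 9; pad 1 to align 2 for port; port at 10 (size 2, align 2) → ends 12; checksum at 12 (size 1, align 1) → ends 13; tail pad 3 to reach multiple of 4; total 16 bytes, alignment 4
hp at 0 (size 2, align 2) → ends 2
pad 2 to align 4 for vy
vy at 4 (size 4, align 4) → ends 8
state at 8 (size 1, align 1) → ends 9
pad 3 to align 4 for y
y at 12 (size 4, align 4) → ends 16
id at 16 (size 16, align 4) → ends 32
cooldown at 32 (size 4, align 4) → ends 36
vx at 36 (size 4, align 4) → ends 40
team at 40 (size 1, align 1) → ends 41
target at 41 (size 1, align 1) → ends 42
ammo at 42 (size 2, align 2) → ends 44
total 44 bytes, alignment 4
— Block2 —
id at 0 (size 16, align 4) → ends 16
vy at 16 (size 4, align 4) → ends 20
y at 20 (size 4, align 4) → ends 24
cooldown at 24 (size 4, align 4) → ends 28
vx at 28 (size 4, align 4) → ends 32
hp at 32 (size 2, align 2) → ends 34
ammo at 34 (size 2, align 2) → ends 36
state at 36 (size 1, align 1) → ends 37
team at 37 (size 1, align 1) → ends 38
target at 38 (size 1, align 1) → ends 39
tail pad 1 to reach multiple of 4
total 40 bytes, alignment 4
44 − 40 = 4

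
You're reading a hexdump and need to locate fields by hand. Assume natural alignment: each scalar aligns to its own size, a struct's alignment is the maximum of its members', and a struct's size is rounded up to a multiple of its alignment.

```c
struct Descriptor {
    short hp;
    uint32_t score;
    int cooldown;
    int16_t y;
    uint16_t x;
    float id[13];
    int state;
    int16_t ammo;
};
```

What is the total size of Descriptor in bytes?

hp at 0 (size 2, align 2) → ends 2
pad 2 to align 4 for score
score at 4 (size 4, align 4) → ends 8
cooldown at 8 (size 4, align 4) → ends 12
y at 12 (size 2, align 2) → ends 14
x at 14 (size 2, align 2) → ends 16
id at 16 (size 52, align 4) → ends 68
state at 68 (size 4, align 4) → ends 72
ammo at 72 (size 2, align 2) → ends 74
tail pad 2 to reach multiple of 4
total 76 bytes, alignment 4

76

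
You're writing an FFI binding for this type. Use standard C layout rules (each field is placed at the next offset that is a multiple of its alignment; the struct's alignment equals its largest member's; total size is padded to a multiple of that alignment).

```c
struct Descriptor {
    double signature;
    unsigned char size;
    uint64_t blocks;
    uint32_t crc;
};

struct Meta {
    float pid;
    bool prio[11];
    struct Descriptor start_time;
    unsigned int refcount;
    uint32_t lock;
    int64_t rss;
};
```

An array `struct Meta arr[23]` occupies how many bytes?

1472

Descriptor: @0: signature [8B, align 8] → 8; @8: size [1B, align 1] → 9; +7 pad (align 8); @16: blocks [8B, align 8] → 24; @24: crc [4B, align 4] → 28; +4 tail pad (align 8); size 32, align 8
@0: pid [4B, align 4] → 4
@4: prio [11B, align 1] → 15
+1 pad (align 8)
@16: start_time [32B, align 8] → 48
@48: refcount [4B, align 4] → 52
@52: lock [4B, align 4] → 56
@56: rss [8B, align 8] → 64
size 64, align 8
array of 23: 23 × 64 = 1472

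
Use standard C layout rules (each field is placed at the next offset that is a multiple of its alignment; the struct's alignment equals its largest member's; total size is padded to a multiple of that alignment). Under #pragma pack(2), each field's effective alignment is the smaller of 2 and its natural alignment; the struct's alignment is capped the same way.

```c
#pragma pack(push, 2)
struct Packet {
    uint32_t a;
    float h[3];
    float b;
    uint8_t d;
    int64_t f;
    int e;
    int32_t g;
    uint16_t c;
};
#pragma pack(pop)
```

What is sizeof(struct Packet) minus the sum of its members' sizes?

a at 0 (size 4, align 2) → ends 4
h at 4 (size 12, align 2) → ends 16
b at 16 (size 4, align 2) → ends 20
d at 20 (size 1, align 1) → ends 21
pad 1 to align 2 for f
f at 22 (size 8, align 2) → ends 30
e at 30 (size 4, align 2) → ends 34
g at 34 (size 4, align 2) → ends 38
c at 38 (size 2, align 2) → ends 40
total 40 bytes, alignment 2
data bytes 39, size 40 → padding 1

1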